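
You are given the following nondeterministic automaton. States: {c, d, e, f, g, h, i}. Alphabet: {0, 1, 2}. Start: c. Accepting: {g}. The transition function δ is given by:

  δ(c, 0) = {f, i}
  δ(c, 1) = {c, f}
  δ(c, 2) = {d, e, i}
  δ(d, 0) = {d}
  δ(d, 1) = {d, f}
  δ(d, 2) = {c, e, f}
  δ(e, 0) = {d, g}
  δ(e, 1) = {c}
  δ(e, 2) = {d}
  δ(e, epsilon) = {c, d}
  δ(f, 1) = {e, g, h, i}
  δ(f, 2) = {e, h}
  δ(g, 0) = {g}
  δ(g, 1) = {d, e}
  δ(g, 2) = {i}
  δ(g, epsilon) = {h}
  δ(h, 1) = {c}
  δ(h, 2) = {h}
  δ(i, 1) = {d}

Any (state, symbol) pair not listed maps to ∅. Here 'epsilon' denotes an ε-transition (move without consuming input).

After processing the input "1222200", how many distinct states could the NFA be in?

3

Start in {c}.
Read '1': {c} → {c, f}.
Read '2': {c, f} → {c, d, e, h, i}.
Read '2': {c, d, e, h, i} → {c, d, e, f, h, i}.
Read '2': {c, d, e, f, h, i} → {c, d, e, f, h, i}.
Read '2': {c, d, e, f, h, i} → {c, d, e, f, h, i}.
Read '0': {c, d, e, f, h, i} → {d, f, g, h, i}.
Read '0': {d, f, g, h, i} → {d, g, h}.
That set has 3 states.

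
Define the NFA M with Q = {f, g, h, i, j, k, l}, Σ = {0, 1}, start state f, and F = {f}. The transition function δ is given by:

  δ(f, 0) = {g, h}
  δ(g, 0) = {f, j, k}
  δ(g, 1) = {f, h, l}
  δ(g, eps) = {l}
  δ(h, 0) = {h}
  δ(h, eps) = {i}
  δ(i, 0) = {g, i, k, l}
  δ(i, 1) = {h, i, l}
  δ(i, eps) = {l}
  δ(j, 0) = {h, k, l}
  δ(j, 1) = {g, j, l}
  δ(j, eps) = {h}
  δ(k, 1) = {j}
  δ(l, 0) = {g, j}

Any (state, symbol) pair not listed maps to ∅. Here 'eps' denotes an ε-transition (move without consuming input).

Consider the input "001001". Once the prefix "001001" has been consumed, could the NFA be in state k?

No

Start in {f}.
Read '0': {f} → {g, h, i, l}.
Read '0': {g, h, i, l} → {f, g, h, i, j, k, l}.
Read '1': {f, g, h, i, j, k, l} → {f, g, h, i, j, l}.
Read '0': {f, g, h, i, j, l} → {f, g, h, i, j, k, l}.
Read '0': {f, g, h, i, j, k, l} → {f, g, h, i, j, k, l}.
Read '1': {f, g, h, i, j, k, l} → {f, g, h, i, j, l}.
State k is not in {f, g, h, i, j, l}.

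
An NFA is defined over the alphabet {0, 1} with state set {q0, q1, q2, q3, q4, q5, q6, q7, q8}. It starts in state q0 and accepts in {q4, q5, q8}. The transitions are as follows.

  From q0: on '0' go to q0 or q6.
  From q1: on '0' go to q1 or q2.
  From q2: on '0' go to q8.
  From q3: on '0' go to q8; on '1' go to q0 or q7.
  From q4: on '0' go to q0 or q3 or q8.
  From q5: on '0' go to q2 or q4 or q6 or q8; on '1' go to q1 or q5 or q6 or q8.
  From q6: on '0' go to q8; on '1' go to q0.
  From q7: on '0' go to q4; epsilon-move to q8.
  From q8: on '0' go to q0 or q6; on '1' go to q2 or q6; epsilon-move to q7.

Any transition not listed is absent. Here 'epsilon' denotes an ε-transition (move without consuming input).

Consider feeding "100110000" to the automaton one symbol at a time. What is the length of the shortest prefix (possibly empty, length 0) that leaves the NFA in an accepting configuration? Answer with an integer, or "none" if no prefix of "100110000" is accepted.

none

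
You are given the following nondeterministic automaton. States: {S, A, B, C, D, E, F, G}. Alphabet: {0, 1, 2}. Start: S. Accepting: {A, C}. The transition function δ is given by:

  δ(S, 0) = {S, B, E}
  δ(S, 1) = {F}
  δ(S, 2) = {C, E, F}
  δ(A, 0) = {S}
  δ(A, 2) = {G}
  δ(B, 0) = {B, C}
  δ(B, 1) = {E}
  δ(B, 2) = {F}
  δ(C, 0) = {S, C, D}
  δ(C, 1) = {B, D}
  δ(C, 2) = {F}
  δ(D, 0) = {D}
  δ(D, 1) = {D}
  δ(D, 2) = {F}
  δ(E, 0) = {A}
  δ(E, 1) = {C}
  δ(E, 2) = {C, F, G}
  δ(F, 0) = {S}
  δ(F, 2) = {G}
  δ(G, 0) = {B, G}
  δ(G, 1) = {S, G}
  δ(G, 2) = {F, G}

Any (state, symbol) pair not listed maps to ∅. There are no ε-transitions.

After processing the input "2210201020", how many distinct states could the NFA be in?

6

Start in {S}.
Read '2': {S} → {C, E, F}.
Read '2': {C, E, F} → {C, F, G}.
Read '1': {C, F, G} → {S, B, D, G}.
Read '0': {S, B, D, G} → {S, B, C, D, E, G}.
Read '2': {S, B, C, D, E, G} → {C, E, F, G}.
Read '0': {C, E, F, G} → {S, A, B, C, D, G}.
Read '1': {S, A, B, C, D, G} → {S, B, D, E, F, G}.
Read '0': {S, B, D, E, F, G} → {S, A, B, C, D, E, G}.
Read '2': {S, A, B, C, D, E, G} → {C, E, F, G}.
Read '0': {C, E, F, G} → {S, A, B, C, D, G}.
That set has 6 states.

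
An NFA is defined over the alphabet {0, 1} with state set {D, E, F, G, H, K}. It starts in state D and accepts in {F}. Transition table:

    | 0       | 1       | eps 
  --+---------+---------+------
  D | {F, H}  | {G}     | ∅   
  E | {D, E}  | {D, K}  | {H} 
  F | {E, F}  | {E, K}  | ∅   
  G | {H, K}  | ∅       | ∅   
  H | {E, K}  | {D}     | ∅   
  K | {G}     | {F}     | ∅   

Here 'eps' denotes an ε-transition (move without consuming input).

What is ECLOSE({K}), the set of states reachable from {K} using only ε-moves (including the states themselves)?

{K}

Begin with {K}.
No ε-moves leave this set, so the closure equals the set itself.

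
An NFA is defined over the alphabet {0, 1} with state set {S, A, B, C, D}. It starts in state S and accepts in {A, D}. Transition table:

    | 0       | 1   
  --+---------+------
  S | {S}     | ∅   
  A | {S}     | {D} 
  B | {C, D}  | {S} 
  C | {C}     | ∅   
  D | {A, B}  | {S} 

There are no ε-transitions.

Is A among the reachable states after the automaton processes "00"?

Start in {S}.
Read '0': S→{S}; now {S}.
Read '0': S→{S}; now {S}.
State A is not in {S}.

No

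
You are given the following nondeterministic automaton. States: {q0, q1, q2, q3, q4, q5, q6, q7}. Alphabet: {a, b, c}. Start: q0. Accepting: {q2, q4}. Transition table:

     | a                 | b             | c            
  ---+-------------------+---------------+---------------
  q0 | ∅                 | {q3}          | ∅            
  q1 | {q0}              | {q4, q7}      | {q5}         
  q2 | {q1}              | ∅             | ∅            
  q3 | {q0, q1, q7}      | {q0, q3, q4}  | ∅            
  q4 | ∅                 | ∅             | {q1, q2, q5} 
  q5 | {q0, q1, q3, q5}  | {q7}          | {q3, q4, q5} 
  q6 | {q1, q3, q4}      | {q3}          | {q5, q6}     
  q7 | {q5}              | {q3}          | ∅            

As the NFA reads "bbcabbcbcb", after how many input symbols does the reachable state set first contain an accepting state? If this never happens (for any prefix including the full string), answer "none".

2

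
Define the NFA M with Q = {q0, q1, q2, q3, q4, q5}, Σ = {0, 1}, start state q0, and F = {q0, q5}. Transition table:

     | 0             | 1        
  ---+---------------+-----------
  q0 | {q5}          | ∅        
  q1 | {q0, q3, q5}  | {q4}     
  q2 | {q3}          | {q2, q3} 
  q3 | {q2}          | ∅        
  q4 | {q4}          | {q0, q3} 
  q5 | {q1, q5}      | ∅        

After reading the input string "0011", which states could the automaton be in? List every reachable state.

{q0, q3}

Start in {q0}.
Read '0': q0→{q5}; now {q5}.
Read '0': q5→{q1, q5}; now {q1, q5}.
Read '1': q1→{q4}, q5→∅; now {q4}.
Read '1': q4→{q0, q3}; now {q0, q3}.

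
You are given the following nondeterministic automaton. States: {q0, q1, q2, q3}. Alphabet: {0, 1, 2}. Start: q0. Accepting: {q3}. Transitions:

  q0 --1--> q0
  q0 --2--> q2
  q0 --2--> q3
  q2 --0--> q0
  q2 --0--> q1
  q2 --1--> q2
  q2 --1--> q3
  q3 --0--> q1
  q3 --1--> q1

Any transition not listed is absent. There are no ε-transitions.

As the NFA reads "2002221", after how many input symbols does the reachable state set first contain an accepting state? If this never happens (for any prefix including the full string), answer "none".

1

Start in {q0}.
Read '2': {q0} → {q2, q3}.
None of the earlier sets intersect F, but {q2, q3} does.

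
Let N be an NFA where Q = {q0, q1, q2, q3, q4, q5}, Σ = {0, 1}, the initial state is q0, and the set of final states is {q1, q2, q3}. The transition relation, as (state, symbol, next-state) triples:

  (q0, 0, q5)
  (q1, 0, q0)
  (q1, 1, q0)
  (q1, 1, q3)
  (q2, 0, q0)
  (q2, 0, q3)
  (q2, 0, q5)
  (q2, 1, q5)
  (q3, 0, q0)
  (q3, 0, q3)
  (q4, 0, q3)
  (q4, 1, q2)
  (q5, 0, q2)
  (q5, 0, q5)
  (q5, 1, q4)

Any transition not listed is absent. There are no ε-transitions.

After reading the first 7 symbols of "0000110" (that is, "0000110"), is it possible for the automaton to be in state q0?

Start in {q0}.
Read '0': {q0} → {q5}.
Read '0': {q5} → {q2, q5}.
Read '0': {q2, q5} → {q0, q2, q3, q5}.
Read '0': {q0, q2, q3, q5} → {q0, q2, q3, q5}.
Read '1': {q0, q2, q3, q5} → {q4, q5}.
Read '1': {q4, q5} → {q2, q4}.
Read '0': {q2, q4} → {q0, q3, q5}.
State q0 is in {q0, q3, q5}.

Yes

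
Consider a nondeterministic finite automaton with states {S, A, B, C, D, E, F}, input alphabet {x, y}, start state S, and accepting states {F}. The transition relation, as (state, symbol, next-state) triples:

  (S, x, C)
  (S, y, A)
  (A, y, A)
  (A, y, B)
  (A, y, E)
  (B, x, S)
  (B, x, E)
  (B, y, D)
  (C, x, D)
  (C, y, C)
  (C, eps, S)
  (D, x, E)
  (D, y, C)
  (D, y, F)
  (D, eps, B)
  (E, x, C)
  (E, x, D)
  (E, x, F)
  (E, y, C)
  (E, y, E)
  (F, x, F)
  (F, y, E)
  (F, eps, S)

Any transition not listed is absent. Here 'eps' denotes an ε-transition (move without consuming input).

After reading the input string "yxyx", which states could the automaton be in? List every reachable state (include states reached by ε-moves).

∅

Start in {S}.
Read 'y': {S} → {A}.
Read 'x': {A} → ∅.
The set is empty and remains empty for the remaining 2 symbols.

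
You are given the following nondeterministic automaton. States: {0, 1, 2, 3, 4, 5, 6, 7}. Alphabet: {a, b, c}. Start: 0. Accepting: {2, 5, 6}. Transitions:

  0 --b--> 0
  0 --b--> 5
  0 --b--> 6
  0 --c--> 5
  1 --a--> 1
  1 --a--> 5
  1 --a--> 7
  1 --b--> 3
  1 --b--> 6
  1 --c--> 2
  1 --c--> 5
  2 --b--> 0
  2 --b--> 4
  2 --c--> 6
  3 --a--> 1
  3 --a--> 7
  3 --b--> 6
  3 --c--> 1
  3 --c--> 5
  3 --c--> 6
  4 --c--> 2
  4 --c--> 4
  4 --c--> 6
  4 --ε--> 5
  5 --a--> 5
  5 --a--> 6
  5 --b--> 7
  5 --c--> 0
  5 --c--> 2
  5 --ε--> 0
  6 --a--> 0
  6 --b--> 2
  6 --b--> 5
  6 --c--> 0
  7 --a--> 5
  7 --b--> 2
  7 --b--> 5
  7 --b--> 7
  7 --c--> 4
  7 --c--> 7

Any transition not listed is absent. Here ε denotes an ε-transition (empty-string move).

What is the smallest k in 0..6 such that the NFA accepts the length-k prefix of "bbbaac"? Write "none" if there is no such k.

1

Start in {0}.
Read 'b': {0} → {0, 5, 6}.
None of the earlier sets intersect F, but {0, 5, 6} does.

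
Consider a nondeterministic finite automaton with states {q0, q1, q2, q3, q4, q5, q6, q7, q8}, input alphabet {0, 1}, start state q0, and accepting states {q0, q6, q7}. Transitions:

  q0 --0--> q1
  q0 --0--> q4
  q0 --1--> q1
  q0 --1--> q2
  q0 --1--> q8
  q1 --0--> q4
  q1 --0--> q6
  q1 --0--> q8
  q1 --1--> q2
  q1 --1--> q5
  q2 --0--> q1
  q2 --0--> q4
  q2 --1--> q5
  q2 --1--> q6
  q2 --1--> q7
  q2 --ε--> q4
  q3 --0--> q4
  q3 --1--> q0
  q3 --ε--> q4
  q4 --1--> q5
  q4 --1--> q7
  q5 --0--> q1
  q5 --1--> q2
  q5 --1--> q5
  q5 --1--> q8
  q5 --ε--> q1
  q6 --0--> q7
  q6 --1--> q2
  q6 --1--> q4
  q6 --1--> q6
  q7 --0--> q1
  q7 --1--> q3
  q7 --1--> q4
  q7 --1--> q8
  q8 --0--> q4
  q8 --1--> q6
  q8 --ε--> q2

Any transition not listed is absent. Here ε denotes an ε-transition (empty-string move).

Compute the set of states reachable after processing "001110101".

{q1, q2, q3, q4, q5, q6, q7, q8}

Start in {q0}.
Read '0': q0→{q1, q4}; now {q1, q4}.
Read '0': q1→{q4, q6, q8}, q4→∅; union {q4, q6, q8}; ε-closure = {q2, q4, q6, q8}.
Read '1': q2→{q5, q6, q7}, q4→{q5, q7}, q6→{q2, q4, q6}, q8→{q6}; union {q2, q4, q5, q6, q7}; ε-closure = {q1, q2, q4, q5, q6, q7}.
Read '1': q1→{q2, q5}, q2→{q5, q6, q7}, q4→{q5, q7}, q5→{q2, q5, q8}, q6→{q2, q4, q6}, q7→{q3, q4, q8}; union {q2, q3, q4, q5, q6, q7, q8}; ε-closure = {q1, q2, q3, q4, q5, q6, q7, q8}.
Read '1': q1→{q2, q5}, q2→{q5, q6, q7}, q3→{q0}, q4→{q5, q7}, q5→{q2, q5, q8}, q6→{q2, q4, q6}, q7→{q3, q4, q8}, q8→{q6}; union {q0, q2, q3, q4, q5, q6, q7, q8}; ε-closure = {q0, q1, q2, q3, q4, q5, q6, q7, q8}.
Read '0': q0→{q1, q4}, q1→{q4, q6, q8}, q2→{q1, q4}, q3→{q4}, q4→∅, q5→{q1}, q6→{q7}, q7→{q1}, q8→{q4}; union {q1, q4, q6, q7, q8}; ε-closure = {q1, q2, q4, q6, q7, q8}.
Read '1': q1→{q2, q5}, q2→{q5, q6, q7}, q4→{q5, q7}, q6→{q2, q4, q6}, q7→{q3, q4, q8}, q8→{q6}; union {q2, q3, q4, q5, q6, q7, q8}; ε-closure = {q1, q2, q3, q4, q5, q6, q7, q8}.
Read '0': q1→{q4, q6, q8}, q2→{q1, q4}, q3→{q4}, q4→∅, q5→{q1}, q6→{q7}, q7→{q1}, q8→{q4}; union {q1, q4, q6, q7, q8}; ε-closure = {q1, q2, q4, q6, q7, q8}.
Read '1': q1→{q2, q5}, q2→{q5, q6, q7}, q4→{q5, q7}, q6→{q2, q4, q6}, q7→{q3, q4, q8}, q8→{q6}; union {q2, q3, q4, q5, q6, q7, q8}; ε-closure = {q1, q2, q3, q4, q5, q6, q7, q8}.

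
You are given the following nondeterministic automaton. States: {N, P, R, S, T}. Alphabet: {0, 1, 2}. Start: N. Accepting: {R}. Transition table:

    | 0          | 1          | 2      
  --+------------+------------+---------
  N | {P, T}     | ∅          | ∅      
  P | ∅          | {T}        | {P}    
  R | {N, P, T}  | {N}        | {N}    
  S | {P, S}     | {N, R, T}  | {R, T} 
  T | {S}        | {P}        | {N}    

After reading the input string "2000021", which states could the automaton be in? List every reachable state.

∅

Start in {N}.
Read '2': {N} → ∅.
The set is empty and remains empty for the remaining 6 symbols.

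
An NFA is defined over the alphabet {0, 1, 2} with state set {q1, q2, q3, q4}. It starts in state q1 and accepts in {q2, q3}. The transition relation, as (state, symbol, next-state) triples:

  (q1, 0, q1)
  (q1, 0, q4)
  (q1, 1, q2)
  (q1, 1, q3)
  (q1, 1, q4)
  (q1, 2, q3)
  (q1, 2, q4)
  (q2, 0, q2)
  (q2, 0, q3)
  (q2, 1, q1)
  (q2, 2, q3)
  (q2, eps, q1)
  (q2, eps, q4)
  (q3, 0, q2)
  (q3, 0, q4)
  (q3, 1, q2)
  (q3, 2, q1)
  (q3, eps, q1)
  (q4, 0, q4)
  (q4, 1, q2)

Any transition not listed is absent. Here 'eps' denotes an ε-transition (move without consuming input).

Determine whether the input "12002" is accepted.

Start in {q1}.
Read '1': q1→{q2, q3, q4}; union {q2, q3, q4}; ε-closure = {q1, q2, q3, q4}.
Read '2': q1→{q3, q4}, q2→{q3}, q3→{q1}, q4→∅; now {q1, q3, q4}.
Read '0': q1→{q1, q4}, q3→{q2, q4}, q4→{q4}; now {q1, q2, q4}.
Read '0': q1→{q1, q4}, q2→{q2, q3}, q4→{q4}; now {q1, q2, q3, q4}.
Read '2': q1→{q3, q4}, q2→{q3}, q3→{q1}, q4→∅; now {q1, q3, q4}.
The final set {q1, q3, q4} contains the accepting state q3.

Yes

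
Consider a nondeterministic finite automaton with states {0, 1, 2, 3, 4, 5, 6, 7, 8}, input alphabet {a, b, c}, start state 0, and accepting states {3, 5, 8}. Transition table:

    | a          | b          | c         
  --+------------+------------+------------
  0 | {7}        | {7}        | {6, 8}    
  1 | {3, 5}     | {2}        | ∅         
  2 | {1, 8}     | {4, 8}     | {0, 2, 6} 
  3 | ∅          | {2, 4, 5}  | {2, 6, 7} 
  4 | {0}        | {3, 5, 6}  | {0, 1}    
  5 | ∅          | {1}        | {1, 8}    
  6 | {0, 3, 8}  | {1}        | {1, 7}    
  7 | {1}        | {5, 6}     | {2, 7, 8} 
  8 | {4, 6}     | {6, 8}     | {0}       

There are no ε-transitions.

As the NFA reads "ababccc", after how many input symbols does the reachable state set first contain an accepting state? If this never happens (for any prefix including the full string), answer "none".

2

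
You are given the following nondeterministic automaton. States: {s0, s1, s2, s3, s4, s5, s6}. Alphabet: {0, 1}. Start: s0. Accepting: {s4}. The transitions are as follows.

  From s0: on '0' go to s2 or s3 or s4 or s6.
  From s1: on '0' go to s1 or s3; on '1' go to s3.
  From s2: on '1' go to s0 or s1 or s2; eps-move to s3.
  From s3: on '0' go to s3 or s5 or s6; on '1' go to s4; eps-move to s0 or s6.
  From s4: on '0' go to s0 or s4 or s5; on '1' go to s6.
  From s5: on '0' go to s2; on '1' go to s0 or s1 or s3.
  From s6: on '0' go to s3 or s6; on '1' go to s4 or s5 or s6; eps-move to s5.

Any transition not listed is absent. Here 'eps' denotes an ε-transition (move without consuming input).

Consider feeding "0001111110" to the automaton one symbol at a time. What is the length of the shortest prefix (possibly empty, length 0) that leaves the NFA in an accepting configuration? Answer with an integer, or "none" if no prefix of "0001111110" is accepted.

Start in {s0}.
Read '0': {s0} → {s0, s2, s3, s4, s5, s6}.
None of the earlier sets intersect F, but {s0, s2, s3, s4, s5, s6} does.

1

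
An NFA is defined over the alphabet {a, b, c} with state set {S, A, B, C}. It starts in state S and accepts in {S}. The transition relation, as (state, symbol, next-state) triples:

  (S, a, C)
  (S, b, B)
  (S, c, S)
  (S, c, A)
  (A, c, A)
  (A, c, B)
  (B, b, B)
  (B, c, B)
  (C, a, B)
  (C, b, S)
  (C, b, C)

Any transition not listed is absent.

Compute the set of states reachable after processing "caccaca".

Start in {S}.
Read 'c': S→{S, A}; now {S, A}.
Read 'a': S→{C}, A→∅; now {C}.
Read 'c': C→∅; now ∅.
The set is empty and remains empty for the remaining 4 symbols.

∅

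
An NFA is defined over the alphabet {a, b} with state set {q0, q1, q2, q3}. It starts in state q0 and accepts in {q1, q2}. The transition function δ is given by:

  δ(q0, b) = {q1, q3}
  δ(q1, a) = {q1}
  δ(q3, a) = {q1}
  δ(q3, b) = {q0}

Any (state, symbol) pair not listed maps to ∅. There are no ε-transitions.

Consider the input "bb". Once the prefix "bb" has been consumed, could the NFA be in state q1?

Start in {q0}.
Read 'b': {q0} → {q1, q3}.
Read 'b': {q1, q3} → {q0}.
State q1 is not in {q0}.

No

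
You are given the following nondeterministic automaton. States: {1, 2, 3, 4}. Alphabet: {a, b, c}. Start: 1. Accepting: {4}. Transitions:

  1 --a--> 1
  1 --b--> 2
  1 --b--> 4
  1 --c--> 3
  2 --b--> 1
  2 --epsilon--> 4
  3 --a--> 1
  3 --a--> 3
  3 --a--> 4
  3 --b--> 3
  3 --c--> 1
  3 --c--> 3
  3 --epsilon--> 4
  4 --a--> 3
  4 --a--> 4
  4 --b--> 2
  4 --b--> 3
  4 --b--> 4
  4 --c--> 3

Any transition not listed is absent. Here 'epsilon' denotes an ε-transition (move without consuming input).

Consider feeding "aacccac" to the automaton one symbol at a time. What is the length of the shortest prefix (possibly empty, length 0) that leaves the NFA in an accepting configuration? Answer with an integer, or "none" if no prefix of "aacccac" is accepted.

3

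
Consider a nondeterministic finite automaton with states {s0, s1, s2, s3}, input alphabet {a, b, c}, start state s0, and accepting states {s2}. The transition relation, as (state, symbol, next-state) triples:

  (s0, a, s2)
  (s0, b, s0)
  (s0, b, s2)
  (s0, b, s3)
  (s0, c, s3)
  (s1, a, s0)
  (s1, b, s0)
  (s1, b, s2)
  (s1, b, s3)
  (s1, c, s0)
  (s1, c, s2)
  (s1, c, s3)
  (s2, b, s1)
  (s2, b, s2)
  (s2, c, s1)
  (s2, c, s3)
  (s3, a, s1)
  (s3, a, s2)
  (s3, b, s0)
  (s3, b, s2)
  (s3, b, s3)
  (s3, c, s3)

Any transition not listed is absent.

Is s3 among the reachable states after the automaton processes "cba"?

No

Start in {s0}.
Read 'c': {s0} → {s3}.
Read 'b': {s3} → {s0, s2, s3}.
Read 'a': {s0, s2, s3} → {s1, s2}.
State s3 is not in {s1, s2}.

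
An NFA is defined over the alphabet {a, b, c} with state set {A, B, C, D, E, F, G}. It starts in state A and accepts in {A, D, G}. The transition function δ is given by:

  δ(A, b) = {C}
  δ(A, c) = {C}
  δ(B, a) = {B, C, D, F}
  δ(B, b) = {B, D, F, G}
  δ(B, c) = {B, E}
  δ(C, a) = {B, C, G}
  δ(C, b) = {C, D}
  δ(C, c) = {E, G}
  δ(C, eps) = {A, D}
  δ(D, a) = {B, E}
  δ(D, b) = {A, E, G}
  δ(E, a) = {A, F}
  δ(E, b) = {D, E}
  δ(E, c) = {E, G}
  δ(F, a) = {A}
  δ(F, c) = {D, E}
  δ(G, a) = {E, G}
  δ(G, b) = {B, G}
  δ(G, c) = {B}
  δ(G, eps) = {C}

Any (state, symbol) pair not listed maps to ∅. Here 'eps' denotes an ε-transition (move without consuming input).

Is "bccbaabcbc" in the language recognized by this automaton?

Start in {A}.
Read 'b': {A} → {A, C, D}.
Read 'c': {A, C, D} → {A, C, D, E, G}.
Read 'c': {A, C, D, E, G} → {A, B, C, D, E, G}.
Read 'b': {A, B, C, D, E, G} → {A, B, C, D, E, F, G}.
Read 'a': {A, B, C, D, E, F, G} → {A, B, C, D, E, F, G}.
Read 'a': {A, B, C, D, E, F, G} → {A, B, C, D, E, F, G}.
Read 'b': {A, B, C, D, E, F, G} → {A, B, C, D, E, F, G}.
Read 'c': {A, B, C, D, E, F, G} → {A, B, C, D, E, G}.
Read 'b': {A, B, C, D, E, G} → {A, B, C, D, E, F, G}.
Read 'c': {A, B, C, D, E, F, G} → {A, B, C, D, E, G}.
The final set {A, B, C, D, E, G} contains the accepting states A, D, G.

Yes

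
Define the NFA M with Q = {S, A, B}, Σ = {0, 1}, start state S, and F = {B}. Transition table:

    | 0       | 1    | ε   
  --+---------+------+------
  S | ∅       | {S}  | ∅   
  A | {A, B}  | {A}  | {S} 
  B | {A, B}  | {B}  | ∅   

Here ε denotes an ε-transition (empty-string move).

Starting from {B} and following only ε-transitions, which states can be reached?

{B}

Begin with {B}.
No ε-moves leave this set, so the closure equals the set itself.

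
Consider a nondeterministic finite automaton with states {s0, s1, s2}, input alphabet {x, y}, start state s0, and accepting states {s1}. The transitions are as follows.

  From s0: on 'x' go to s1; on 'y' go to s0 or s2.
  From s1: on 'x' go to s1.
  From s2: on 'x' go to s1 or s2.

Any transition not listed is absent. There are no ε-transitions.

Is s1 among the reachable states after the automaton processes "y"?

Start in {s0}.
Read 'y': {s0} → {s0, s2}.
State s1 is not in {s0, s2}.

No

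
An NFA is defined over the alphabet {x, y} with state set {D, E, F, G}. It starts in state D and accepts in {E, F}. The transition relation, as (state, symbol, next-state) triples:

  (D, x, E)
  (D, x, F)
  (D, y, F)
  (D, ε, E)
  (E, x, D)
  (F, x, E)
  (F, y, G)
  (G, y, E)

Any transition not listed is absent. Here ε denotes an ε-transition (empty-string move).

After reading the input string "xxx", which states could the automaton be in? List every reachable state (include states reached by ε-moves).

{D, E, F}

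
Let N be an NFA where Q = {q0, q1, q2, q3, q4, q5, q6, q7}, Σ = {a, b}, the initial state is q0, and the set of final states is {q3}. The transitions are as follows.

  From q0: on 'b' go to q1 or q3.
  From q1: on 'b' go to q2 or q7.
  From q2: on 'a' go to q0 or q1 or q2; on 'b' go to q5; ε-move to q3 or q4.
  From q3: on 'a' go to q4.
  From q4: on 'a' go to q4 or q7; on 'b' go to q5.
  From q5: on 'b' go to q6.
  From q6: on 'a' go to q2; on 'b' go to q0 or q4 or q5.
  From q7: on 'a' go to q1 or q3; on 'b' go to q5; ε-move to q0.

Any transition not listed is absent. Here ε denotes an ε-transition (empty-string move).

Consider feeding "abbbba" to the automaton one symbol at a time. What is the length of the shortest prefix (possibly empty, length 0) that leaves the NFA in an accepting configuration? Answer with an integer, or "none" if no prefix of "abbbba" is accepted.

none

Start in {q0}.
Read 'a': {q0} → ∅.
The set is empty and remains empty for the remaining 5 symbols.
No reachable set along the way intersects F.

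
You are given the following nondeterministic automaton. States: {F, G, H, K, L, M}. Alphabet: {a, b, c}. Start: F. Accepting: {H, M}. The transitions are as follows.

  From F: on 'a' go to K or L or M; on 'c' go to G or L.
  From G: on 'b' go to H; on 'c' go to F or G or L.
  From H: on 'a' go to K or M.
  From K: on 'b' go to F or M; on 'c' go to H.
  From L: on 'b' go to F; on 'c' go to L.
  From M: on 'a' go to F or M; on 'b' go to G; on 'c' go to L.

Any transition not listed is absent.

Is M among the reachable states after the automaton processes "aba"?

Start in {F}.
Read 'a': {F} → {K, L, M}.
Read 'b': {K, L, M} → {F, G, M}.
Read 'a': {F, G, M} → {F, K, L, M}.
State M is in {F, K, L, M}.

Yes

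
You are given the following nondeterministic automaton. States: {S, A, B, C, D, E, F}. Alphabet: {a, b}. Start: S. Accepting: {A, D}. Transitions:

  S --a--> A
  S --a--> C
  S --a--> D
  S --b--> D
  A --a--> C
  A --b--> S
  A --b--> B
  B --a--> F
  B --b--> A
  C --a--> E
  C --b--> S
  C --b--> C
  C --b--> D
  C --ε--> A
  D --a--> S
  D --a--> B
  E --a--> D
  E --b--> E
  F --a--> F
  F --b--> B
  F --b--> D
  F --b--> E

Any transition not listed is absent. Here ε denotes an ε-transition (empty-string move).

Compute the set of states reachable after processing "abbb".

{S, A, B, C, D}

Start in {S}.
Read 'a': S→{A, C, D}; now {A, C, D}.
Read 'b': A→{S, B}, C→{S, C, D}, D→∅; union {S, B, C, D}; ε-closure = {S, A, B, C, D}.
Read 'b': S→{D}, A→{S, B}, B→{A}, C→{S, C, D}, D→∅; now {S, A, B, C, D}.
Read 'b': S→{D}, A→{S, B}, B→{A}, C→{S, C, D}, D→∅; now {S, A, B, C, D}.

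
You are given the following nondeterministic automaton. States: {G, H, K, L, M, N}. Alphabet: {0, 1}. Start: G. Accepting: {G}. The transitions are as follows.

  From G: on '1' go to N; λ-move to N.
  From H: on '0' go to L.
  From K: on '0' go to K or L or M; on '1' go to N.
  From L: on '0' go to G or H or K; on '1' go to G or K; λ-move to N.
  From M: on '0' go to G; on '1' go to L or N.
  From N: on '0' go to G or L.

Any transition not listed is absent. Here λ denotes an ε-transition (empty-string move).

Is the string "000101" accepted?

Yes

Start: ε-closure({G}) = {G, N}.
Read '0': {G, N} → {G, L, N}.
Read '0': {G, L, N} → {G, H, K, L, N}.
Read '0': {G, H, K, L, N} → {G, H, K, L, M, N}.
Read '1': {G, H, K, L, M, N} → {G, K, L, N}.
Read '0': {G, K, L, N} → {G, H, K, L, M, N}.
Read '1': {G, H, K, L, M, N} → {G, K, L, N}.
The final set {G, K, L, N} contains the accepting state G.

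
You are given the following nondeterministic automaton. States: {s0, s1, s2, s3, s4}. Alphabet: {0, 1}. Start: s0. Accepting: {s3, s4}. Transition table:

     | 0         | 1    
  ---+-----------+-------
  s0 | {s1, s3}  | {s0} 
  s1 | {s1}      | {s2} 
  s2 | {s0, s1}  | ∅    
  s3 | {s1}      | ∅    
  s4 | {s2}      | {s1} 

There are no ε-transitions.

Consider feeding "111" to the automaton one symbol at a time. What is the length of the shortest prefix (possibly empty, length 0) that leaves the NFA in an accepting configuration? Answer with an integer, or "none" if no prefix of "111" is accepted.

Start in {s0}.
Read '1': {s0} → {s0}.
Read '1': {s0} → {s0}.
Read '1': {s0} → {s0}.
No reachable set along the way intersects F.

none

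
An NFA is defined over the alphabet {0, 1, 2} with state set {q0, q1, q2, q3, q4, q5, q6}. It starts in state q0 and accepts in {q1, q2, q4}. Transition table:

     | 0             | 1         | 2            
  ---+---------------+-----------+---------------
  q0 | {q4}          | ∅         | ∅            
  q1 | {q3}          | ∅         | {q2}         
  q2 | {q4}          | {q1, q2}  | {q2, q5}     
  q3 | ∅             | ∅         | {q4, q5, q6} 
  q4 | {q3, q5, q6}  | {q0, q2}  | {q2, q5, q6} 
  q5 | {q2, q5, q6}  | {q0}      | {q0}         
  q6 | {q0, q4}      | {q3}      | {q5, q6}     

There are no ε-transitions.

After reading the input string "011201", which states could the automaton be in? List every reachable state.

Start in {q0}.
Read '0': {q0} → {q4}.
Read '1': {q4} → {q0, q2}.
Read '1': {q0, q2} → {q1, q2}.
Read '2': {q1, q2} → {q2, q5}.
Read '0': {q2, q5} → {q2, q4, q5, q6}.
Read '1': {q2, q4, q5, q6} → {q0, q1, q2, q3}.

{q0, q1, q2, q3}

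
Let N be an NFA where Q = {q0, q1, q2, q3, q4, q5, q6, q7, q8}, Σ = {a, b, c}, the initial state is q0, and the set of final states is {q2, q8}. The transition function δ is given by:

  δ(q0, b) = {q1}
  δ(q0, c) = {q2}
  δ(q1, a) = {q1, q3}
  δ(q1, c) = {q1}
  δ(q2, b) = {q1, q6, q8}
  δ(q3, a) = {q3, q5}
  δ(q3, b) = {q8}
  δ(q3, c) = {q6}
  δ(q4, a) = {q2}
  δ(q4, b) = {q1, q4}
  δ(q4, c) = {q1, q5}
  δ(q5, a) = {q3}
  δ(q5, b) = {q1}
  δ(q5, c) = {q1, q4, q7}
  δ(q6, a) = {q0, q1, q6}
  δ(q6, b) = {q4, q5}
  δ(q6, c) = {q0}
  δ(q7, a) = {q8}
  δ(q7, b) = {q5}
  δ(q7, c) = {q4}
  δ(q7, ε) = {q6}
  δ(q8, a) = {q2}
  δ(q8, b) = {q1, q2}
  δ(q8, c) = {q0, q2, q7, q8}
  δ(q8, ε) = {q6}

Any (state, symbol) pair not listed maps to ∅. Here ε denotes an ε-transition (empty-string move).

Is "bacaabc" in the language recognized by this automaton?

Yes

Start in {q0}.
Read 'b': {q0} → {q1}.
Read 'a': {q1} → {q1, q3}.
Read 'c': {q1, q3} → {q1, q6}.
Read 'a': {q1, q6} → {q0, q1, q3, q6}.
Read 'a': {q0, q1, q3, q6} → {q0, q1, q3, q5, q6}.
Read 'b': {q0, q1, q3, q5, q6} → {q1, q4, q5, q6, q8}.
Read 'c': {q1, q4, q5, q6, q8} → {q0, q1, q2, q4, q5, q6, q7, q8}.
The final set {q0, q1, q2, q4, q5, q6, q7, q8} contains the accepting states q2, q8.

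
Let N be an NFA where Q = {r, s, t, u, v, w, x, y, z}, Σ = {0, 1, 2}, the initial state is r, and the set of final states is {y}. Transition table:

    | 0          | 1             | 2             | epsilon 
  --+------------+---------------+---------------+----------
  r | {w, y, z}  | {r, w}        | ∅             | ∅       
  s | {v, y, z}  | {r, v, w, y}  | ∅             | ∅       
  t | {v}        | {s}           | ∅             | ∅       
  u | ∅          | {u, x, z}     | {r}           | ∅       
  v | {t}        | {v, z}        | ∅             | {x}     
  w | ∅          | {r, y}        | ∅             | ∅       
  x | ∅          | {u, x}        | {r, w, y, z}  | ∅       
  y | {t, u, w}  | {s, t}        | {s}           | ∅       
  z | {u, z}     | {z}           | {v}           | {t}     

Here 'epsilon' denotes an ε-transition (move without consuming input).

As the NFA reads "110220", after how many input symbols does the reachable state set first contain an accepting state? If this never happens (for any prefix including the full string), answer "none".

2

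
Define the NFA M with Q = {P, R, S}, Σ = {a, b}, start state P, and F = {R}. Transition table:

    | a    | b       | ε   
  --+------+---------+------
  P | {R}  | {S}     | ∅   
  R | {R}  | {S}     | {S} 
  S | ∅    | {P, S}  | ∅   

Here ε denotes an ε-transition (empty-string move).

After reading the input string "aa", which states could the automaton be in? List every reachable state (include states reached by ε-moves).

Start in {P}.
Read 'a': {P} → {R, S}.
Read 'a': {R, S} → {R, S}.

{R, S}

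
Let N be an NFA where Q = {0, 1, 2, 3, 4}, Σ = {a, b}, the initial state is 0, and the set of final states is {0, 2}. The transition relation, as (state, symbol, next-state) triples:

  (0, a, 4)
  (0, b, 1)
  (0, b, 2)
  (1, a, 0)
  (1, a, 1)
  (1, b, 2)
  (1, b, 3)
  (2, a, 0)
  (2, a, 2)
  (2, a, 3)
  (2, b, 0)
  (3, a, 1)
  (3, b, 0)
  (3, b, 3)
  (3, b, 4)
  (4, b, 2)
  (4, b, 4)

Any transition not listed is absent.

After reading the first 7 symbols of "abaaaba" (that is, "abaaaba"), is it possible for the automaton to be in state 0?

Yes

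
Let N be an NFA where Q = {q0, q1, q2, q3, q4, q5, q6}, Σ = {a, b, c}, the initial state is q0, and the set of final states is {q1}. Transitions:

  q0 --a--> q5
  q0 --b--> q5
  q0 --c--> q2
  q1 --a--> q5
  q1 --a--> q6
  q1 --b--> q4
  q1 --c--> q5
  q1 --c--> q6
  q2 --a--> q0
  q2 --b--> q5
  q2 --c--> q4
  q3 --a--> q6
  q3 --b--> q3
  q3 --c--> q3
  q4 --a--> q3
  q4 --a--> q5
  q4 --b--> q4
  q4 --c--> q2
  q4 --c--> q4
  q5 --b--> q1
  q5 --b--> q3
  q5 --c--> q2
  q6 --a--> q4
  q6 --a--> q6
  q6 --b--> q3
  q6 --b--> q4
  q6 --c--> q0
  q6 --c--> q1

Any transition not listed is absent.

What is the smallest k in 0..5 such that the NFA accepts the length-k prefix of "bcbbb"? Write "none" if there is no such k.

4

Start in {q0}.
Read 'b': {q0} → {q5}.
Read 'c': {q5} → {q2}.
Read 'b': {q2} → {q5}.
Read 'b': {q5} → {q1, q3}.
None of the earlier sets intersect F, but {q1, q3} does.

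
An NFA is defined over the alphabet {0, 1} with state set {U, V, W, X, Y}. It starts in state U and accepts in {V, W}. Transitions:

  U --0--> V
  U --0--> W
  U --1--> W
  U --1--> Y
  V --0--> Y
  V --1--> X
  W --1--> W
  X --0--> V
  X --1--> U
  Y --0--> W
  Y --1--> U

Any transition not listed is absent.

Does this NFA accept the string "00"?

Start in {U}.
Read '0': U→{V, W}; now {V, W}.
Read '0': V→{Y}, W→∅; now {Y}.
The final set {Y} contains no accepting state.

No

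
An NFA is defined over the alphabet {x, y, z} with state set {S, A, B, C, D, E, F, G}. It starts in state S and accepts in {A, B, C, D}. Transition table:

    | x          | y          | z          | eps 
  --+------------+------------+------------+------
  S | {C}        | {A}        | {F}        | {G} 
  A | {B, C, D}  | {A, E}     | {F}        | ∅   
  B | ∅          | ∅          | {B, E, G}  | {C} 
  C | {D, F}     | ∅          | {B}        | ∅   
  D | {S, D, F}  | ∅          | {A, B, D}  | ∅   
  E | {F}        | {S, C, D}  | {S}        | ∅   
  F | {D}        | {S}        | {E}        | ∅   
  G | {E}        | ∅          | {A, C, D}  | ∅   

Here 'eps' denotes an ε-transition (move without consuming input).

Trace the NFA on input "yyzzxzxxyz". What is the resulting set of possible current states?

{A, B, C, D, F}

Start: ε-closure({S}) = {S, G}.
Read 'y': S→{A}, G→∅; now {A}.
Read 'y': A→{A, E}; now {A, E}.
Read 'z': A→{F}, E→{S}; union {S, F}; ε-closure = {S, F, G}.
Read 'z': S→{F}, F→{E}, G→{A, C, D}; now {A, C, D, E, F}.
Read 'x': A→{B, C, D}, C→{D, F}, D→{S, D, F}, E→{F}, F→{D}; union {S, B, C, D, F}; ε-closure = {S, B, C, D, F, G}.
Read 'z': S→{F}, B→{B, E, G}, C→{B}, D→{A, B, D}, F→{E}, G→{A, C, D}; now {A, B, C, D, E, F, G}.
Read 'x': A→{B, C, D}, B→∅, C→{D, F}, D→{S, D, F}, E→{F}, F→{D}, G→{E}; union {S, B, C, D, E, F}; ε-closure = {S, B, C, D, E, F, G}.
Read 'x': S→{C}, B→∅, C→{D, F}, D→{S, D, F}, E→{F}, F→{D}, G→{E}; union {S, C, D, E, F}; ε-closure = {S, C, D, E, F, G}.
Read 'y': S→{A}, C→∅, D→∅, E→{S, C, D}, F→{S}, G→∅; union {S, A, C, D}; ε-closure = {S, A, C, D, G}.
Read 'z': S→{F}, A→{F}, C→{B}, D→{A, B, D}, G→{A, C, D}; now {A, B, C, D, F}.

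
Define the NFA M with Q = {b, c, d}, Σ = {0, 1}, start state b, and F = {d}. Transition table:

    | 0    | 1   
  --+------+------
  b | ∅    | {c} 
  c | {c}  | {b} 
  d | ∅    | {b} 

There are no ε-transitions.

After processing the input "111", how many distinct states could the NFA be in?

1

Start in {b}.
Read '1': b→{c}; now {c}.
Read '1': c→{b}; now {b}.
Read '1': b→{c}; now {c}.
That set has 1 state.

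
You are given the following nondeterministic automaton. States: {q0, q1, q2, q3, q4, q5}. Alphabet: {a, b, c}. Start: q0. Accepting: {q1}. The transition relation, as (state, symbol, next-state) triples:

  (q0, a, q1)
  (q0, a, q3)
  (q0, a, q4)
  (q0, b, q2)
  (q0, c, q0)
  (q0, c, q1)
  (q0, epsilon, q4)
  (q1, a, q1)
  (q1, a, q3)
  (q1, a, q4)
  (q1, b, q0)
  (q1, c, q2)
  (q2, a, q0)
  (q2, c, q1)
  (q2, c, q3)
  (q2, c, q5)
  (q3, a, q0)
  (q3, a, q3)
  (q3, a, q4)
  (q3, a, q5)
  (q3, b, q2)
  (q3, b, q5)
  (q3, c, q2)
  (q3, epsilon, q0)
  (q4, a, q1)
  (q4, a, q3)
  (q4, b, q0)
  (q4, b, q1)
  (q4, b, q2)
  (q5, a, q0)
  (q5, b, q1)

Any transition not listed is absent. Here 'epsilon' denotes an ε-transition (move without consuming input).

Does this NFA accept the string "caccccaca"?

Yes

Start: ε-closure({q0}) = {q0, q4}.
Read 'c': q0→{q0, q1}, q4→∅; union {q0, q1}; ε-closure = {q0, q1, q4}.
Read 'a': q0→{q1, q3, q4}, q1→{q1, q3, q4}, q4→{q1, q3}; union {q1, q3, q4}; ε-closure = {q0, q1, q3, q4}.
Read 'c': q0→{q0, q1}, q1→{q2}, q3→{q2}, q4→∅; union {q0, q1, q2}; ε-closure = {q0, q1, q2, q4}.
Read 'c': q0→{q0, q1}, q1→{q2}, q2→{q1, q3, q5}, q4→∅; union {q0, q1, q2, q3, q5}; ε-closure = {q0, q1, q2, q3, q4, q5}.
Read 'c': q0→{q0, q1}, q1→{q2}, q2→{q1, q3, q5}, q3→{q2}, q4→∅, q5→∅; union {q0, q1, q2, q3, q5}; ε-closure = {q0, q1, q2, q3, q4, q5}.
Read 'c': q0→{q0, q1}, q1→{q2}, q2→{q1, q3, q5}, q3→{q2}, q4→∅, q5→∅; union {q0, q1, q2, q3, q5}; ε-closure = {q0, q1, q2, q3, q4, q5}.
Read 'a': q0→{q1, q3, q4}, q1→{q1, q3, q4}, q2→{q0}, q3→{q0, q3, q4, q5}, q4→{q1, q3}, q5→{q0}; now {q0, q1, q3, q4, q5}.
Read 'c': q0→{q0, q1}, q1→{q2}, q3→{q2}, q4→∅, q5→∅; union {q0, q1, q2}; ε-closure = {q0, q1, q2, q4}.
Read 'a': q0→{q1, q3, q4}, q1→{q1, q3, q4}, q2→{q0}, q4→{q1, q3}; now {q0, q1, q3, q4}.
The final set {q0, q1, q3, q4} contains the accepting state q1.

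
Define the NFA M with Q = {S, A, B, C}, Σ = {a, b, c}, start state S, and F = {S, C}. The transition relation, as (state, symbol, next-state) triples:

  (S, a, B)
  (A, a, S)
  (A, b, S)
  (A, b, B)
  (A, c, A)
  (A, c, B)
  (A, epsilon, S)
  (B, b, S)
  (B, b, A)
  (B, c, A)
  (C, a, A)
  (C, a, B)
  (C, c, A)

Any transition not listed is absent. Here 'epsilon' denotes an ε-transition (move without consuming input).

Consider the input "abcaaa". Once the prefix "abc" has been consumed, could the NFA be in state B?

Start in {S}.
Read 'a': S→{B}; now {B}.
Read 'b': B→{S, A}; now {S, A}.
Read 'c': S→∅, A→{A, B}; union {A, B}; ε-closure = {S, A, B}.
State B is in {S, A, B}.

Yes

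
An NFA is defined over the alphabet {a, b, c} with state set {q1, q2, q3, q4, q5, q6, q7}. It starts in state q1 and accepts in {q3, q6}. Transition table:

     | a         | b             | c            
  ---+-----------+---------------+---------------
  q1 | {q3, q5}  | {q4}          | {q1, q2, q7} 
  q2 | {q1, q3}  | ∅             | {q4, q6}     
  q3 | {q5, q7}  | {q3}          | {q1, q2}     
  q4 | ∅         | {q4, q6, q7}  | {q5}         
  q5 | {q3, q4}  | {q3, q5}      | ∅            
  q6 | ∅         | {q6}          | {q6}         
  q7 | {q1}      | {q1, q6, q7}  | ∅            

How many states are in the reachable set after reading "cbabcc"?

5

Start in {q1}.
Read 'c': q1→{q1, q2, q7}; now {q1, q2, q7}.
Read 'b': q1→{q4}, q2→∅, q7→{q1, q6, q7}; now {q1, q4, q6, q7}.
Read 'a': q1→{q3, q5}, q4→∅, q6→∅, q7→{q1}; now {q1, q3, q5}.
Read 'b': q1→{q4}, q3→{q3}, q5→{q3, q5}; now {q3, q4, q5}.
Read 'c': q3→{q1, q2}, q4→{q5}, q5→∅; now {q1, q2, q5}.
Read 'c': q1→{q1, q2, q7}, q2→{q4, q6}, q5→∅; now {q1, q2, q4, q6, q7}.
That set has 5 states.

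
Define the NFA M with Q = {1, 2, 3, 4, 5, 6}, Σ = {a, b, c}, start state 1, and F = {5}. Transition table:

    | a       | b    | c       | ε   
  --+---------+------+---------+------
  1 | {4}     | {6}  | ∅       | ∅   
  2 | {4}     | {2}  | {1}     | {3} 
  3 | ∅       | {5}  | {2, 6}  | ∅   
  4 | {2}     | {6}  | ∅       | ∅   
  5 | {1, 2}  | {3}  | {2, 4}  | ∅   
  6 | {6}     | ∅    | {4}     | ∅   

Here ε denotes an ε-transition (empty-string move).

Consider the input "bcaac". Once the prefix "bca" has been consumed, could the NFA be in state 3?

Yes

Start in {1}.
Read 'b': 1→{6}; now {6}.
Read 'c': 6→{4}; now {4}.
Read 'a': 4→{2}; union {2}; ε-closure = {2, 3}.
State 3 is in {2, 3}.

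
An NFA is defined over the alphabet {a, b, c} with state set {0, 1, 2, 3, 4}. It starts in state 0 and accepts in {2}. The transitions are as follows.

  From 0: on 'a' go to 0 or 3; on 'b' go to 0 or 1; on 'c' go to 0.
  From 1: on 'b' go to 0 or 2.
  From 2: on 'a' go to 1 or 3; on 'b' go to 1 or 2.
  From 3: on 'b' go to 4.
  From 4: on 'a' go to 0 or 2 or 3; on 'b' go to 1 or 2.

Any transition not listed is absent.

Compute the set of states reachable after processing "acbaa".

{0, 3}

Start in {0}.
Read 'a': 0→{0, 3}; now {0, 3}.
Read 'c': 0→{0}, 3→∅; now {0}.
Read 'b': 0→{0, 1}; now {0, 1}.
Read 'a': 0→{0, 3}, 1→∅; now {0, 3}.
Read 'a': 0→{0, 3}, 3→∅; now {0, 3}.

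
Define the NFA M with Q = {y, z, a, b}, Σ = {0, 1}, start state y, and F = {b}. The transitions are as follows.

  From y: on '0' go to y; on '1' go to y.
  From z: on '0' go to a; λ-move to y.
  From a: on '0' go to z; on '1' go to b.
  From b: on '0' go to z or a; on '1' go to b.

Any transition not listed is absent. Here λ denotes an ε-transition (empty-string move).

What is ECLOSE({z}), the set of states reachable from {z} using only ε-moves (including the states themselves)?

{y, z}

Begin with {z}.
ε-move z → y; add y.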